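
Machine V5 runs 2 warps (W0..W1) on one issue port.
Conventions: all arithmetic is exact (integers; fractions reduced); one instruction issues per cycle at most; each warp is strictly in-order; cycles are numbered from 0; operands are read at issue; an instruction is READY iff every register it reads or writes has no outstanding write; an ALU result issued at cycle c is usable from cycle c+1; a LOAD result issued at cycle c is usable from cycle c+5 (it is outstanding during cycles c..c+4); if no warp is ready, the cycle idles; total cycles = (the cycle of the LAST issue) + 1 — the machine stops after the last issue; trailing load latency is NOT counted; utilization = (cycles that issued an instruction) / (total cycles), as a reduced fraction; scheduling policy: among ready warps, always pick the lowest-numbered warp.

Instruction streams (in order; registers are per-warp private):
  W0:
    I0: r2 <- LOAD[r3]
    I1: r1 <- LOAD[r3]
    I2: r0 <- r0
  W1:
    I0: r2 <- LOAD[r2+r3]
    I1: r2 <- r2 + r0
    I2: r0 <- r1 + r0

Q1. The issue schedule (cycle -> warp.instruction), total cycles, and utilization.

cycle 0: W0.I0
cycle 1: W0.I1
cycle 2: W0.I2
cycle 3: W1.I0
cycle 4: idle
cycle 5: idle
cycle 6: idle
cycle 7: idle
cycle 8: W1.I1
cycle 9: W1.I2

Answer: 10 cycles, utilization 3/5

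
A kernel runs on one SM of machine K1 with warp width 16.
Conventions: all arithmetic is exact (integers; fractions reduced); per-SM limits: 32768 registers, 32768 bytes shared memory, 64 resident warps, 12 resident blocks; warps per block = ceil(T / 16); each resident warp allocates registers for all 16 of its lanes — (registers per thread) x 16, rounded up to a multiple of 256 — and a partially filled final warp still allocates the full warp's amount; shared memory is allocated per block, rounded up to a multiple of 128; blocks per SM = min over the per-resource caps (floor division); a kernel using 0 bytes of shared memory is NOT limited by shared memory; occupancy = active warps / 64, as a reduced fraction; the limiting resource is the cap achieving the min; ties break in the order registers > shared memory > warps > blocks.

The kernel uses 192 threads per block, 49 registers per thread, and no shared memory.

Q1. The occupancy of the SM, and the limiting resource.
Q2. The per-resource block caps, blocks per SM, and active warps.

Answer: occupancy 3/8, limited by registers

registers: 2 blocks
shared memory: no limit (kernel uses none)
warps: 5 blocks
blocks: 12 blocks

Answer: 2 blocks, 24 active warps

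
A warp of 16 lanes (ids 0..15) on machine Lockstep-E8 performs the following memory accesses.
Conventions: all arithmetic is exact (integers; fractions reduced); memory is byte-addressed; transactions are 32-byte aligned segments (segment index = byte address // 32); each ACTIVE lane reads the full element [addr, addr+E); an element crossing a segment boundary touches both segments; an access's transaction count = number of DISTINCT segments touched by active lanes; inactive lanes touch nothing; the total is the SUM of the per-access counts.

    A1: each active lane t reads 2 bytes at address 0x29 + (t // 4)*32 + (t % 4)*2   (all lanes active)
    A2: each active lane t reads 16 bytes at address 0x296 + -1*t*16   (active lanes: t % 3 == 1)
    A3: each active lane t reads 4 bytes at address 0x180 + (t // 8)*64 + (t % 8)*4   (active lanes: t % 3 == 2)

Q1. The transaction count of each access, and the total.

A1: 4 transactions
A2: 7 transactions
A3: 2 transactions

Answer: 4,7,2; total 13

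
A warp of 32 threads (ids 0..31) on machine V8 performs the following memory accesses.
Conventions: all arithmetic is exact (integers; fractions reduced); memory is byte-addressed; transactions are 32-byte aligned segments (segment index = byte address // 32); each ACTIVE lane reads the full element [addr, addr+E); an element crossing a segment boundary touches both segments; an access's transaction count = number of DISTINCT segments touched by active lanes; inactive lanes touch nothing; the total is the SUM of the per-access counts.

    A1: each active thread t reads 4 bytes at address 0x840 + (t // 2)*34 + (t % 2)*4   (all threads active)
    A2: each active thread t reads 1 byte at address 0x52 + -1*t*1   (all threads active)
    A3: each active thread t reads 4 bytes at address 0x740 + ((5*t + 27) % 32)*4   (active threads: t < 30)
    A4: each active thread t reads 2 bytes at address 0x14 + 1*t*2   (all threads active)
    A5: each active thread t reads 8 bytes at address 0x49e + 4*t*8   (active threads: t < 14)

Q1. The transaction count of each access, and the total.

A1: 17 transactions
A2: 2 transactions
A3: 4 transactions
A4: 3 transactions
A5: 15 transactions

Answer: 17,2,4,3,15; total 41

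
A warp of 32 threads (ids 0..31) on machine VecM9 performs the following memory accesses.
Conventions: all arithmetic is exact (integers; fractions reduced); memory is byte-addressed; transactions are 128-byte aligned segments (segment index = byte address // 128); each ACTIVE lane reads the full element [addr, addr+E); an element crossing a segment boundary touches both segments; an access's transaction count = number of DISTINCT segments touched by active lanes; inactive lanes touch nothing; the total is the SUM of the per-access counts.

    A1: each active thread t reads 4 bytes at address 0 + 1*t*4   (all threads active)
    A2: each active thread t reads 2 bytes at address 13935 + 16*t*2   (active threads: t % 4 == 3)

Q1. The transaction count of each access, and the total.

A1: 1 transaction
A2: 8 transactions

Answer: 1,8; total 9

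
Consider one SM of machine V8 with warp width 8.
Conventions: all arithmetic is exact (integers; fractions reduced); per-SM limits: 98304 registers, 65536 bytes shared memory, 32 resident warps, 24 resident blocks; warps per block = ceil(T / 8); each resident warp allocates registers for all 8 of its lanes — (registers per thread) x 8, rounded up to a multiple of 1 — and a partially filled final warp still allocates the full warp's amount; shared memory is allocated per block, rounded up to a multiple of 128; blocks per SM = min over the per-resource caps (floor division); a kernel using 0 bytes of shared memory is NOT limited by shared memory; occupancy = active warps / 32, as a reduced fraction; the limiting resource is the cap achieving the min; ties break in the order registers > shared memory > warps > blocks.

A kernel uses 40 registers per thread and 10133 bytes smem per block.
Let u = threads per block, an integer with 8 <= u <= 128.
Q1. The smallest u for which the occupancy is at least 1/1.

Answer: u = 57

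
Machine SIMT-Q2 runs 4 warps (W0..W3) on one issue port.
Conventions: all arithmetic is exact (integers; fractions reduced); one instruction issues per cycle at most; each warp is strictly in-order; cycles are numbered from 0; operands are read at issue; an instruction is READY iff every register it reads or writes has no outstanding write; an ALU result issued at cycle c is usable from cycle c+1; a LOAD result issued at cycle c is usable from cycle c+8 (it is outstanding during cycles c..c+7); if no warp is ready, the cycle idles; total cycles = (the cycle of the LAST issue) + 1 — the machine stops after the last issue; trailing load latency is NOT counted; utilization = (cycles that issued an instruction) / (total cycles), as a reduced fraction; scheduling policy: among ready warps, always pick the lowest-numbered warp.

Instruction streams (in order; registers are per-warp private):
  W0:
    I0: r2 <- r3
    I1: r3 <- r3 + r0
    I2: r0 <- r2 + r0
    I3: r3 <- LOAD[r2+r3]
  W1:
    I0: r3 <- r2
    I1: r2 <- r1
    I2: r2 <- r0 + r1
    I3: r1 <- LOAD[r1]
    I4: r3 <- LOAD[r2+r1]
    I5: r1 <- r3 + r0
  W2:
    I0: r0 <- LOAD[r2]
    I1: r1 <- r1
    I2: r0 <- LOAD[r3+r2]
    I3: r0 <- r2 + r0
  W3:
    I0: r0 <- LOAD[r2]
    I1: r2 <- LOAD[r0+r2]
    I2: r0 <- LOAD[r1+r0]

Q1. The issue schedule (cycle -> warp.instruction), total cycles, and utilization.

cycle 0: W0.I0
cycle 1: W0.I1
cycle 2: W0.I2
cycle 3: W0.I3
cycle 4: W1.I0
cycle 5: W1.I1
cycle 6: W1.I2
cycle 7: W1.I3
cycle 8: W2.I0
cycle 9: W2.I1
cycle 10: W3.I0
cycle 11: idle
cycle 12: idle
cycle 13: idle
cycle 14: idle
cycle 15: W1.I4
cycle 16: W2.I2
cycle 17: idle
cycle 18: W3.I1
cycle 19: W3.I2
cycle 20: idle
cycle 21: idle
cycle 22: idle
cycle 23: W1.I5
cycle 24: W2.I3

Answer: 25 cycles, utilization 17/25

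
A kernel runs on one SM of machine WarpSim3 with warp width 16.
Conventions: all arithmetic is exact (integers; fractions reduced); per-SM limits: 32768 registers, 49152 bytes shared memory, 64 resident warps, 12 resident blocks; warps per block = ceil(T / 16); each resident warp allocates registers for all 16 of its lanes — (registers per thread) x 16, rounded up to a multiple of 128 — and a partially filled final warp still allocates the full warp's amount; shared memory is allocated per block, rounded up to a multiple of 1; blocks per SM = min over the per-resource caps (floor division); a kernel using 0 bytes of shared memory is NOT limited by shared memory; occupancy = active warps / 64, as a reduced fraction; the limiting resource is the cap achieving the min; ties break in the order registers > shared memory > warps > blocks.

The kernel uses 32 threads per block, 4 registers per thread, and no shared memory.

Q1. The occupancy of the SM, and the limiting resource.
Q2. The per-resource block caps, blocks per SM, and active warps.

Answer: occupancy 3/8, limited by blocks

registers: 128 blocks
shared memory: no limit (kernel uses none)
warps: 32 blocks
blocks: 12 blocks

Answer: 12 blocks, 24 active warps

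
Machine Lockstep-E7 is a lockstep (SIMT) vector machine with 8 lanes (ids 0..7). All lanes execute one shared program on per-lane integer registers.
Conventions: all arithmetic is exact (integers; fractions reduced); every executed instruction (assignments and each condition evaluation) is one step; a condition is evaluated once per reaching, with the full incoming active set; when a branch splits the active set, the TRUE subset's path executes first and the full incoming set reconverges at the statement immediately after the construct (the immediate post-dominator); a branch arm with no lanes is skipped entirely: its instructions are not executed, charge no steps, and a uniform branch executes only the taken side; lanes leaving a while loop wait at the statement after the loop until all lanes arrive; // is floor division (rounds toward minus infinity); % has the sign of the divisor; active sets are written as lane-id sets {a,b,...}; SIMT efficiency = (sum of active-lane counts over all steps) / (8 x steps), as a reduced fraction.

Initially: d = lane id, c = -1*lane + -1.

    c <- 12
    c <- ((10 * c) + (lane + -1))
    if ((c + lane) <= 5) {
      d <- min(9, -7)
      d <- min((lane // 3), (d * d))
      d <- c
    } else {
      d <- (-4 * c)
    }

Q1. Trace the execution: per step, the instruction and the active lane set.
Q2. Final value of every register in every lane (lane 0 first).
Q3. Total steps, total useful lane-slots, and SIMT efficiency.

step 0: c <- 12                      {0,1,2,3,4,5,6,7}
step 1: c <- ((10 * c) + (lane + -1)) {0,1,2,3,4,5,6,7}
step 2: eval ((c + lane) <= 5)       {0,1,2,3,4,5,6,7}
step 3: d <- (-4 * c)                {0,1,2,3,4,5,6,7}

Answer: 4 steps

d: -476,-480,-484,-488,-492,-496,-500,-504
c: 119,120,121,122,123,124,125,126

steps = 4; useful = 32; efficiency = 32/32 = 1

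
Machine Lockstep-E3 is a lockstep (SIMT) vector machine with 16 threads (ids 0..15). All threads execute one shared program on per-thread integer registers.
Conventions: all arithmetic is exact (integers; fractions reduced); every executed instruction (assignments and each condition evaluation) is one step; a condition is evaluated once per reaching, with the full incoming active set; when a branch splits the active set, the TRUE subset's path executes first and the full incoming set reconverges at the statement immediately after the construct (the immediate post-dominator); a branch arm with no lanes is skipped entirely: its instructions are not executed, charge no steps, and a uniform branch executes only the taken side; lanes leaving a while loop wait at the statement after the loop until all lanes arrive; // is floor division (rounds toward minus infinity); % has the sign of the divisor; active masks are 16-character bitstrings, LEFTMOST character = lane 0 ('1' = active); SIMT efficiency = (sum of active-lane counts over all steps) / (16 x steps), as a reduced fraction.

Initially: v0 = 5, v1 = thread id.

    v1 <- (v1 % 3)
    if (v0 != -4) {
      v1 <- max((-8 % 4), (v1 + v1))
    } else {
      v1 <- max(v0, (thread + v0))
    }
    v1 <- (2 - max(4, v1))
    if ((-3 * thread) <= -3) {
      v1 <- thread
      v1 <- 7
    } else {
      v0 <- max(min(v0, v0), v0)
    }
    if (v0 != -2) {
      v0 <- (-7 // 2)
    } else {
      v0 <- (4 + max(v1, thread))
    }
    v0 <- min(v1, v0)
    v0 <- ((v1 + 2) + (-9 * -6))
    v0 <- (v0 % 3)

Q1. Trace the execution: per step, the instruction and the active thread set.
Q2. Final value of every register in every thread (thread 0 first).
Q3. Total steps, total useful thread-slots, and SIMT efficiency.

step 0: v1 <- (v1 % 3)               1111111111111111
step 1: eval (v0 != -4)              1111111111111111
step 2: v1 <- max((-8 % 4), (v1 + v1)) 1111111111111111
step 3: v1 <- (2 - max(4, v1))       1111111111111111
step 4: eval ((-3 * thread) <= -3)   1111111111111111
step 5: v1 <- thread                 0111111111111111
step 6: v1 <- 7                      0111111111111111
step 7: v0 <- max(min(v0, v0), v0)   1000000000000000
step 8: eval (v0 != -2)              1111111111111111
step 9: v0 <- (-7 // 2)              1111111111111111
step 10: v0 <- min(v1, v0)            1111111111111111
step 11: v0 <- ((v1 + 2) + (-9 * -6)) 1111111111111111
step 12: v0 <- (v0 % 3)               1111111111111111

Answer: 13 steps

v0: 0,0,0,0,0,0,0,0,0,0,0,0,0,0,0,0
v1: -2,7,7,7,7,7,7,7,7,7,7,7,7,7,7,7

steps = 13; useful = 191; efficiency = 191/208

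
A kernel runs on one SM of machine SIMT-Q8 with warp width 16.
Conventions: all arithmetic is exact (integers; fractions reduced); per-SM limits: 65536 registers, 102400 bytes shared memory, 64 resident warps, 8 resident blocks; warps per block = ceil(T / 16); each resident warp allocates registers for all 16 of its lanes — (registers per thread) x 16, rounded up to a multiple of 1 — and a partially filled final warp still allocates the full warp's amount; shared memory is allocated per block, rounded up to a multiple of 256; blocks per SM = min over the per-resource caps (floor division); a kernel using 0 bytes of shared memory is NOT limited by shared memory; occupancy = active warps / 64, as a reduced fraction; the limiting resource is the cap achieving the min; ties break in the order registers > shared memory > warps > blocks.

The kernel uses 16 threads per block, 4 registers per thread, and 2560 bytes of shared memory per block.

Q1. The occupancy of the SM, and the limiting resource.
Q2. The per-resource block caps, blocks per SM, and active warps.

Answer: occupancy 1/8, limited by blocks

registers: 1024 blocks
shared memory: 40 blocks
warps: 64 blocks
blocks: 8 blocks

Answer: 8 blocks, 8 active warps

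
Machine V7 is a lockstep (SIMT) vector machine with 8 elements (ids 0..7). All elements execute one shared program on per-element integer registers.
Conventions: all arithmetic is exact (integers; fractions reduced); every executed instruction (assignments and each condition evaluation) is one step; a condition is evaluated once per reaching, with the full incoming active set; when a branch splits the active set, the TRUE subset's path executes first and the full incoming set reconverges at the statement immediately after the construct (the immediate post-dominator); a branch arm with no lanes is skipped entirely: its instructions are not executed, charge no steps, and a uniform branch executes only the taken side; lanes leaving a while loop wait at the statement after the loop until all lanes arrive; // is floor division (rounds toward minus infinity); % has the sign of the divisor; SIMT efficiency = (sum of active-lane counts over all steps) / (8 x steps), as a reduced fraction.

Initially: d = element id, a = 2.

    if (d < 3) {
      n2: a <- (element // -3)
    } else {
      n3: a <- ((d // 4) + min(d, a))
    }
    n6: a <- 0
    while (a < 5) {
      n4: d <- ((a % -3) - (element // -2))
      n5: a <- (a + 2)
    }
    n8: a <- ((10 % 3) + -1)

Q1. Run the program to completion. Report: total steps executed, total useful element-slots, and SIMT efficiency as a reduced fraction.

Answer: 15 steps, 112 useful, 14/15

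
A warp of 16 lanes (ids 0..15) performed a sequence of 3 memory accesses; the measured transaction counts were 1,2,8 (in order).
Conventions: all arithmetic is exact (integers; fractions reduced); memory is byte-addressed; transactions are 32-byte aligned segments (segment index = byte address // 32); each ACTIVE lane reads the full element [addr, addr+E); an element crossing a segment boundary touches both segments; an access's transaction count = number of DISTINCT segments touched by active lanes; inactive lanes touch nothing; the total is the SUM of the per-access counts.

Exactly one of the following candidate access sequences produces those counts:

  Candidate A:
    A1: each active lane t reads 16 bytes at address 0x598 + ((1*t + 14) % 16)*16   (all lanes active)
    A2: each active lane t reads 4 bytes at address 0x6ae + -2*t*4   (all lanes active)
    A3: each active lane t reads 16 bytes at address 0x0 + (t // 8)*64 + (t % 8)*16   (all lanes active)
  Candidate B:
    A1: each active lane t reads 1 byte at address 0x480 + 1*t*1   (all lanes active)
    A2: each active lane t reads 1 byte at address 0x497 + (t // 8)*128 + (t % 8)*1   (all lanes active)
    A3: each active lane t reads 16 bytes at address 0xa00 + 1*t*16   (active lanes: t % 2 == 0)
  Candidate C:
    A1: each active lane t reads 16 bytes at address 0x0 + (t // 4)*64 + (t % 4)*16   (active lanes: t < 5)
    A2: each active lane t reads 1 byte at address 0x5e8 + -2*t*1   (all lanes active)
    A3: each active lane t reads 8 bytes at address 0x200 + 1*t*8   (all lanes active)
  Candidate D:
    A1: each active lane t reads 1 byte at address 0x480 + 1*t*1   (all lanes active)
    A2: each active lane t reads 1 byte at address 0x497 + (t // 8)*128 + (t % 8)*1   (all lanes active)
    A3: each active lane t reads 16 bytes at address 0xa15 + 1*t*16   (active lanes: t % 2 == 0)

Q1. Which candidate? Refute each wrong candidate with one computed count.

A: A1 gives 9 transactions, not 1
C: A1 gives 3 transactions, not 1
D: A3 gives 9 transactions, not 8
B: all counts match (1,2,8)

Answer: B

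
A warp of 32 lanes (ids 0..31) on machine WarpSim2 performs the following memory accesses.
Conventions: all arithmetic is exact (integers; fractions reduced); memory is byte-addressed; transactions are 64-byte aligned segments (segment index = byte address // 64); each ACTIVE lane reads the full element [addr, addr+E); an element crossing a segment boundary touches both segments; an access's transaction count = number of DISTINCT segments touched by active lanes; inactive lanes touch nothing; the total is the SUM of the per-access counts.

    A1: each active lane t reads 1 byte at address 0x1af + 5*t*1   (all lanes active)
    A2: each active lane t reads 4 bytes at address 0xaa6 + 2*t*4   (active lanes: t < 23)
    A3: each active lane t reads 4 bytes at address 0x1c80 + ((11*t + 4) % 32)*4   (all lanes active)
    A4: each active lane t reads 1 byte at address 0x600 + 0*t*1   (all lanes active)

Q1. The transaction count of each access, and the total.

A1: 4 transactions
A2: 4 transactions
A3: 2 transactions
A4: 1 transaction

Answer: 4,4,2,1; total 11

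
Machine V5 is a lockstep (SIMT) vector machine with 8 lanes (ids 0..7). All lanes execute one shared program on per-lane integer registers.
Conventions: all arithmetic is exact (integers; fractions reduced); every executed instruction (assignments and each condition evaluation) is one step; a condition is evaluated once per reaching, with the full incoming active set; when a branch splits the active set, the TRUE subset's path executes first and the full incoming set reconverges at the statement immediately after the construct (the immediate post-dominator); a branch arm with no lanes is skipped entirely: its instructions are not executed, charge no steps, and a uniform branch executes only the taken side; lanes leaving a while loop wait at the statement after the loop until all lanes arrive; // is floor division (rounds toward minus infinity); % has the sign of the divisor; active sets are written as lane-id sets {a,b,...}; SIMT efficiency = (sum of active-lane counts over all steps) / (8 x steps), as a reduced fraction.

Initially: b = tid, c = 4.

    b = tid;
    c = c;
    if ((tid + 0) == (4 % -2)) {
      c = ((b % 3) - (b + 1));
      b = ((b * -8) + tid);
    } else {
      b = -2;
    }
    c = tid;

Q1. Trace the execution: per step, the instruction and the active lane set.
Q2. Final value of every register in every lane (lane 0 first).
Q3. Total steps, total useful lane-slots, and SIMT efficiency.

step 0: b <- tid                     {0,1,2,3,4,5,6,7}
step 1: c <- c                       {0,1,2,3,4,5,6,7}
step 2: eval ((tid + 0) == (4 % -2)) {0,1,2,3,4,5,6,7}
step 3: c <- ((b % 3) - (b + 1))     {0}
step 4: b <- ((b * -8) + tid)        {0}
step 5: b <- -2                      {1,2,3,4,5,6,7}
step 6: c <- tid                     {0,1,2,3,4,5,6,7}

Answer: 7 steps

b: 0,-2,-2,-2,-2,-2,-2,-2
c: 0,1,2,3,4,5,6,7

steps = 7; useful = 41; efficiency = 41/56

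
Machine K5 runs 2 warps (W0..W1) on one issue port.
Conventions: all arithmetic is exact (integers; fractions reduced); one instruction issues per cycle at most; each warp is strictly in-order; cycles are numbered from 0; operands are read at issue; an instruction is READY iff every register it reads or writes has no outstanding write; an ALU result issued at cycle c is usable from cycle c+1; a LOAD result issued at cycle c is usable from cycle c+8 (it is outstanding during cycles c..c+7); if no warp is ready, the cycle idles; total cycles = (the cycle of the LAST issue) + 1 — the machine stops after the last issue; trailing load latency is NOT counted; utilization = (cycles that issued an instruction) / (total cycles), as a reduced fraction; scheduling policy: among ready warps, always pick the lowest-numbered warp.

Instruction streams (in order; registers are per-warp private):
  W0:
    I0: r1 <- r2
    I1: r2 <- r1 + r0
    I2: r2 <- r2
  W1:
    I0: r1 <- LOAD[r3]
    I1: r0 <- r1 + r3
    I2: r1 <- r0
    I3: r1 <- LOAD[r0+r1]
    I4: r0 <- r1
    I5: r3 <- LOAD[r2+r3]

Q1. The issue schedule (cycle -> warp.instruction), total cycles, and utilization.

cycle 0: W0.I0
cycle 1: W0.I1
cycle 2: W0.I2
cycle 3: W1.I0
cycle 4: idle
cycle 5: idle
cycle 6: idle
cycle 7: idle
cycle 8: idle
cycle 9: idle
cycle 10: idle
cycle 11: W1.I1
cycle 12: W1.I2
cycle 13: W1.I3
cycle 14: idle
cycle 15: idle
cycle 16: idle
cycle 17: idle
cycle 18: idle
cycle 19: idle
cycle 20: idle
cycle 21: W1.I4
cycle 22: W1.I5

Answer: 23 cycles, utilization 9/23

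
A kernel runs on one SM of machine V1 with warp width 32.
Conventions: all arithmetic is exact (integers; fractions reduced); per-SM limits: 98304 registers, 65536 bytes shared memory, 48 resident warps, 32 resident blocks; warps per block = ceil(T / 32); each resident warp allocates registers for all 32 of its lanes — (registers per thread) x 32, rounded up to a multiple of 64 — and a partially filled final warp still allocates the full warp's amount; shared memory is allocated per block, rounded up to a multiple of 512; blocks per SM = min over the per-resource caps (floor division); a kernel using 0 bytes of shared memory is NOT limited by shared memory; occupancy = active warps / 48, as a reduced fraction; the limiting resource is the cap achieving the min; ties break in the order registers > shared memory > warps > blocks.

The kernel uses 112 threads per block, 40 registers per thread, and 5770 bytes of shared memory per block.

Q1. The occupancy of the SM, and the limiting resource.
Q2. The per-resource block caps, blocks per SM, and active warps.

Answer: occupancy 5/6, limited by shared memory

registers: 19 blocks
shared memory: 10 blocks
warps: 12 blocks
blocks: 32 blocks

Answer: 10 blocks, 40 active warps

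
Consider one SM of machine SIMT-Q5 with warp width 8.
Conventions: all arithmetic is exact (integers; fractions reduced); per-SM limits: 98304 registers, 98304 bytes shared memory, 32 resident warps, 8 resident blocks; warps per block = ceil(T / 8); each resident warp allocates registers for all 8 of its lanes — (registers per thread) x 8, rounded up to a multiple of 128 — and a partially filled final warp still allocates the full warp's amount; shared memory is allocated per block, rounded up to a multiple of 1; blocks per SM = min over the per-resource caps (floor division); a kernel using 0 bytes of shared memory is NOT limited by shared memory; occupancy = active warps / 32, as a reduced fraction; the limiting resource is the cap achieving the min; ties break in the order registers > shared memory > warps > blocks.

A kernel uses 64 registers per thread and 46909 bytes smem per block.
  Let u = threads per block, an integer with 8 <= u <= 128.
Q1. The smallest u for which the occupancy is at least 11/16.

Answer: u = 81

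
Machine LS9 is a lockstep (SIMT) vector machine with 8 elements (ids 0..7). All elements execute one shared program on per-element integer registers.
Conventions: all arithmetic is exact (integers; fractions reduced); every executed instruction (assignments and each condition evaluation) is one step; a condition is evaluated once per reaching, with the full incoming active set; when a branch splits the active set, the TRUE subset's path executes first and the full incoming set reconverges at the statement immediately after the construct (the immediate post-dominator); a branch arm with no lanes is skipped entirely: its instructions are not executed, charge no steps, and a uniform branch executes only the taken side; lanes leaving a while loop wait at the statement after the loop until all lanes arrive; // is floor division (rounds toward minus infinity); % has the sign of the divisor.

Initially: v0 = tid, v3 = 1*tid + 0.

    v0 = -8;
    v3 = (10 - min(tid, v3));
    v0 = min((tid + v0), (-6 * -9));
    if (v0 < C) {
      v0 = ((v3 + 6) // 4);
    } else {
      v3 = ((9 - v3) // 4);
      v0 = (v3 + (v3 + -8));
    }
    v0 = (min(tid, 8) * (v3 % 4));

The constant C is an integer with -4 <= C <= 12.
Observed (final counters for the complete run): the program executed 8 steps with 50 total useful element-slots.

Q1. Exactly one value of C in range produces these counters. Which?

Answer: C = -2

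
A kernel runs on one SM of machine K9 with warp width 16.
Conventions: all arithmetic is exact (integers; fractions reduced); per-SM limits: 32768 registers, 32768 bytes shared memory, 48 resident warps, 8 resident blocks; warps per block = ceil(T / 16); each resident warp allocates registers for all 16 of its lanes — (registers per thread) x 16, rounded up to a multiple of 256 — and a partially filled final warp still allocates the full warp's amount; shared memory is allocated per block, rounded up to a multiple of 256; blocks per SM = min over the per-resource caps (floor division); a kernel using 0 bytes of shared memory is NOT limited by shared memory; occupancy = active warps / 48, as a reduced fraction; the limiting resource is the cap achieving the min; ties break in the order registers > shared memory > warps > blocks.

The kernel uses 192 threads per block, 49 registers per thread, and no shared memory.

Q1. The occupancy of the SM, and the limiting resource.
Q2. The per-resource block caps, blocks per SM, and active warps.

Answer: occupancy 1/2, limited by registers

registers: 2 blocks
shared memory: no limit (kernel uses none)
warps: 4 blocks
blocks: 8 blocks

Answer: 2 blocks, 24 active warps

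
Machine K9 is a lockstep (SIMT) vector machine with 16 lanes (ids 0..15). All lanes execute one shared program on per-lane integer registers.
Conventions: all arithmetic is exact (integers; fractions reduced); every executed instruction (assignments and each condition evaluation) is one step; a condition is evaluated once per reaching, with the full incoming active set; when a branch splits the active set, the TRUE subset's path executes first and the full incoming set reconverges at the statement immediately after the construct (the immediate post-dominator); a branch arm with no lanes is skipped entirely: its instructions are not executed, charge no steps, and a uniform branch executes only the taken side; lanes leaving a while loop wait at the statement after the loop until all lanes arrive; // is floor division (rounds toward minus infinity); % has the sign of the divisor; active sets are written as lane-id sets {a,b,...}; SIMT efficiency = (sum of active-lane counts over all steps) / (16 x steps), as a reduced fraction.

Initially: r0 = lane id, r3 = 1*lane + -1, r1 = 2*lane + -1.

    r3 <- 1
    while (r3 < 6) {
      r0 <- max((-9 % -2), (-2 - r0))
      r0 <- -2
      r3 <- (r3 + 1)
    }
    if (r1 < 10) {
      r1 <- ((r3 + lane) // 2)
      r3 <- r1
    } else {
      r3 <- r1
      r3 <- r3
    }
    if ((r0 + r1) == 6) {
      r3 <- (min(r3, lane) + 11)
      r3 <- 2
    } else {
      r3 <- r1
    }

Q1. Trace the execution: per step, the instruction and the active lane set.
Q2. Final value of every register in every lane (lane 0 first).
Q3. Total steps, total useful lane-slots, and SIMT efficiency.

step 0: r3 <- 1                      {0,1,2,3,4,5,6,7,8,9,10,11,12,13,14,15}
step 1: eval (r3 < 6)                {0,1,2,3,4,5,6,7,8,9,10,11,12,13,14,15}
step 2: r0 <- max((-9 % -2), (-2 - r0)) {0,1,2,3,4,5,6,7,8,9,10,11,12,13,14,15}
step 3: r0 <- -2                     {0,1,2,3,4,5,6,7,8,9,10,11,12,13,14,15}
step 4: r3 <- (r3 + 1)               {0,1,2,3,4,5,6,7,8,9,10,11,12,13,14,15}
step 5: eval (r3 < 6)                {0,1,2,3,4,5,6,7,8,9,10,11,12,13,14,15}
step 6: r0 <- max((-9 % -2), (-2 - r0)) {0,1,2,3,4,5,6,7,8,9,10,11,12,13,14,15}
step 7: r0 <- -2                     {0,1,2,3,4,5,6,7,8,9,10,11,12,13,14,15}
step 8: r3 <- (r3 + 1)               {0,1,2,3,4,5,6,7,8,9,10,11,12,13,14,15}
step 9: eval (r3 < 6)                {0,1,2,3,4,5,6,7,8,9,10,11,12,13,14,15}
step 10: r0 <- max((-9 % -2), (-2 - r0)) {0,1,2,3,4,5,6,7,8,9,10,11,12,13,14,15}
step 11: r0 <- -2                     {0,1,2,3,4,5,6,7,8,9,10,11,12,13,14,15}
step 12: r3 <- (r3 + 1)               {0,1,2,3,4,5,6,7,8,9,10,11,12,13,14,15}
step 13: eval (r3 < 6)                {0,1,2,3,4,5,6,7,8,9,10,11,12,13,14,15}
step 14: r0 <- max((-9 % -2), (-2 - r0)) {0,1,2,3,4,5,6,7,8,9,10,11,12,13,14,15}
step 15: r0 <- -2                     {0,1,2,3,4,5,6,7,8,9,10,11,12,13,14,15}
step 16: r3 <- (r3 + 1)               {0,1,2,3,4,5,6,7,8,9,10,11,12,13,14,15}
step 17: eval (r3 < 6)                {0,1,2,3,4,5,6,7,8,9,10,11,12,13,14,15}
step 18: r0 <- max((-9 % -2), (-2 - r0)) {0,1,2,3,4,5,6,7,8,9,10,11,12,13,14,15}
step 19: r0 <- -2                     {0,1,2,3,4,5,6,7,8,9,10,11,12,13,14,15}
step 20: r3 <- (r3 + 1)               {0,1,2,3,4,5,6,7,8,9,10,11,12,13,14,15}
step 21: eval (r3 < 6)                {0,1,2,3,4,5,6,7,8,9,10,11,12,13,14,15}
step 22: eval (r1 < 10)               {0,1,2,3,4,5,6,7,8,9,10,11,12,13,14,15}
step 23: r1 <- ((r3 + lane) // 2)     {0,1,2,3,4,5}
step 24: r3 <- r1                     {0,1,2,3,4,5}
step 25: r3 <- r1                     {6,7,8,9,10,11,12,13,14,15}
step 26: r3 <- r3                     {6,7,8,9,10,11,12,13,14,15}
step 27: eval ((r0 + r1) == 6)        {0,1,2,3,4,5,6,7,8,9,10,11,12,13,14,15}
step 28: r3 <- r1                     {0,1,2,3,4,5,6,7,8,9,10,11,12,13,14,15}

Answer: 29 steps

r0: -2,-2,-2,-2,-2,-2,-2,-2,-2,-2,-2,-2,-2,-2,-2,-2
r3: 3,3,4,4,5,5,11,13,15,17,19,21,23,25,27,29
r1: 3,3,4,4,5,5,11,13,15,17,19,21,23,25,27,29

steps = 29; useful = 432; efficiency = 432/464 = 27/29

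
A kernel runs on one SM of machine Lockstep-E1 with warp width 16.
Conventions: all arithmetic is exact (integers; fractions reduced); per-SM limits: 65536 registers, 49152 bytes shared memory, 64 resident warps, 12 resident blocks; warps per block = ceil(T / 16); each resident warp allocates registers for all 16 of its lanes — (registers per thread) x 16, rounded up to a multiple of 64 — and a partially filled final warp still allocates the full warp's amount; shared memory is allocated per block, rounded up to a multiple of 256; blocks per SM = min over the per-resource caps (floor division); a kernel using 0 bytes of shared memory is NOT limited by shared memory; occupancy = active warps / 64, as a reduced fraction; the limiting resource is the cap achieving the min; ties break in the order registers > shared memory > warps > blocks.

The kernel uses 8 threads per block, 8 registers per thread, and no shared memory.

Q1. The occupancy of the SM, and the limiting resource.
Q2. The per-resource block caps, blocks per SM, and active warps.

Answer: occupancy 3/16, limited by blocks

registers: 512 blocks
shared memory: no limit (kernel uses none)
warps: 64 blocks
blocks: 12 blocks

Answer: 12 blocks, 12 active warps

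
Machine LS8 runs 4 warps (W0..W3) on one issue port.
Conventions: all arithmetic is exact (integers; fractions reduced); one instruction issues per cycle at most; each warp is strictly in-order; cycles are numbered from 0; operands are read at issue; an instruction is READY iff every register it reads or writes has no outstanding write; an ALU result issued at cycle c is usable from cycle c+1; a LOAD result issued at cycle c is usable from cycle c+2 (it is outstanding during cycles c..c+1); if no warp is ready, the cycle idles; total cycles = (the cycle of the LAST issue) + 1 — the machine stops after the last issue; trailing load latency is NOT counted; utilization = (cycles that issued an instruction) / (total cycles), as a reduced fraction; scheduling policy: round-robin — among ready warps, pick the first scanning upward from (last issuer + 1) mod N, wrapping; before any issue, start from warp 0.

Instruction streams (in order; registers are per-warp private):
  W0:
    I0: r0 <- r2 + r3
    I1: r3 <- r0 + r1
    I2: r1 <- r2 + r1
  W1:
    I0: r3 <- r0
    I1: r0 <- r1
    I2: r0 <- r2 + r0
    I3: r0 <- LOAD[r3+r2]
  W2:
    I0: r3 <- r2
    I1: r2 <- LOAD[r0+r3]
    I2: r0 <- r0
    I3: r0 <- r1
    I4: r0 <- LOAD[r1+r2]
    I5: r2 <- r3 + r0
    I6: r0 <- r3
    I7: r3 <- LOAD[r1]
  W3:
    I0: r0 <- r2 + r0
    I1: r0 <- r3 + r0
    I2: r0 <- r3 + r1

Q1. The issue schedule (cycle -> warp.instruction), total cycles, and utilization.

cycle 0: W0.I0
cycle 1: W1.I0
cycle 2: W2.I0
cycle 3: W3.I0
cycle 4: W0.I1
cycle 5: W1.I1
cycle 6: W2.I1
cycle 7: W3.I1
cycle 8: W0.I2
cycle 9: W1.I2
cycle 10: W2.I2
cycle 11: W3.I2
cycle 12: W1.I3
cycle 13: W2.I3
cycle 14: W2.I4
cycle 15: idle
cycle 16: W2.I5
cycle 17: W2.I6
cycle 18: W2.I7

Answer: 19 cycles, utilization 18/19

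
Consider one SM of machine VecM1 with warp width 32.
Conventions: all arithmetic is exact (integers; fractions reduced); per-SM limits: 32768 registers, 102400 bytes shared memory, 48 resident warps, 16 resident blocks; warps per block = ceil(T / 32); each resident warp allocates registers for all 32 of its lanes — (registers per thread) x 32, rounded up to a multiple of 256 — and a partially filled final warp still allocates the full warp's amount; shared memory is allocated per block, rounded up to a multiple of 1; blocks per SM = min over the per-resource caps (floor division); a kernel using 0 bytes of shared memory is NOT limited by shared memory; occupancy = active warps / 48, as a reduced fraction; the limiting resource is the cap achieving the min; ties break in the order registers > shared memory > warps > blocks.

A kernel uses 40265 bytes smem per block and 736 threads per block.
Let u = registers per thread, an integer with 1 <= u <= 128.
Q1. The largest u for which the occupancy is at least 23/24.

Answer: u = 16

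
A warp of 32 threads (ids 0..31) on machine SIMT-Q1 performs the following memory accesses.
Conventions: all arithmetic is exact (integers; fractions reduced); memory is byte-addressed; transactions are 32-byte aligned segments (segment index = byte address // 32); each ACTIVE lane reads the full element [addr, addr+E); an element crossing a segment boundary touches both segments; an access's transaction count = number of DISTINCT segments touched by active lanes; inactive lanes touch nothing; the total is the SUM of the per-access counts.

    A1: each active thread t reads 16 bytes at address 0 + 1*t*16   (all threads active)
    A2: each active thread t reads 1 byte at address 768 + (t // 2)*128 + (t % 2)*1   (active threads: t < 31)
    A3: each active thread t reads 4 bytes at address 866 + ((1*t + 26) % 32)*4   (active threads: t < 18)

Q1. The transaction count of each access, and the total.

A1: 16 transactions
A2: 16 transactions
A3: 4 transactions

Answer: 16,16,4; total 36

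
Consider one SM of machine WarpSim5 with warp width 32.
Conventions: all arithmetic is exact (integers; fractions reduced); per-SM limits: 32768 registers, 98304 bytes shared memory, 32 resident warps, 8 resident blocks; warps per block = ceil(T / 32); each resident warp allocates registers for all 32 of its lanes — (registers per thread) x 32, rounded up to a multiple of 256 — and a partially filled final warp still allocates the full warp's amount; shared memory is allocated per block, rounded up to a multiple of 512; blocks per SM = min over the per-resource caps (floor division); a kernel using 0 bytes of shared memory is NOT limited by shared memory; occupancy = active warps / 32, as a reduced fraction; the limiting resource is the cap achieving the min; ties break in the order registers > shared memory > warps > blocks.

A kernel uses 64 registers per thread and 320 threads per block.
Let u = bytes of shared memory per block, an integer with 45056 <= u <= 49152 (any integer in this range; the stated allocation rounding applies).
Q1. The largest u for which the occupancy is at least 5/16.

Answer: u = 49152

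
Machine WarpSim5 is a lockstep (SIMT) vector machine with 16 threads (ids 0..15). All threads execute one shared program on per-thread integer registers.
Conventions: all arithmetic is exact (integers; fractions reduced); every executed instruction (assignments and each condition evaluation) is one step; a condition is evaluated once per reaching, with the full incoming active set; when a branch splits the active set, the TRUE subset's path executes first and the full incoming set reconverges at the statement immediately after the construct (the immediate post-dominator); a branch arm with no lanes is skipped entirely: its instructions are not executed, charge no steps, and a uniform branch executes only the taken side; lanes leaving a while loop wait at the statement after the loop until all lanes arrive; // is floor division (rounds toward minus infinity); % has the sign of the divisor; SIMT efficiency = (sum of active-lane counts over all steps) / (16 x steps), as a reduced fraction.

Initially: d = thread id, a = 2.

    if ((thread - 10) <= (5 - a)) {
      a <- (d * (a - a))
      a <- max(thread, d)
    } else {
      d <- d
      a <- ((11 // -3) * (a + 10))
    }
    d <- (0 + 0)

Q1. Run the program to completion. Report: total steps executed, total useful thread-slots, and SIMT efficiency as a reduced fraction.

Answer: 6 steps, 64 useful, 2/3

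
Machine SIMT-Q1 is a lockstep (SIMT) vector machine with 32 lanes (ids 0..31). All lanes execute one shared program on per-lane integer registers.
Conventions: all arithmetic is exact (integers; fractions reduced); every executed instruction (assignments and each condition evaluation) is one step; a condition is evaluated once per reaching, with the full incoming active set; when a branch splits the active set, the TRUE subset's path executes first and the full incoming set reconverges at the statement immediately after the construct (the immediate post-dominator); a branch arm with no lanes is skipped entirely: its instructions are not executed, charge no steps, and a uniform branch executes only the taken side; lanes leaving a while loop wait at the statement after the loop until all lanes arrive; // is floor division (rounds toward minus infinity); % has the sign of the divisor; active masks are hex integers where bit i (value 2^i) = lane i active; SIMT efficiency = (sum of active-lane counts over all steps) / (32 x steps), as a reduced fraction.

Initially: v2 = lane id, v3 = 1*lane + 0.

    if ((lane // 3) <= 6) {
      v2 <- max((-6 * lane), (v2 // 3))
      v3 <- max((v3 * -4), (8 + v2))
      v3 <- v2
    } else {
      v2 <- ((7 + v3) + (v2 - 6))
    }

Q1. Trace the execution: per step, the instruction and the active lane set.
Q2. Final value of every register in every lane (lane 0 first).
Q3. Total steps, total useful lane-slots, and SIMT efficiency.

step 0: eval ((lane // 3) <= 6)      0xffffffff
step 1: v2 <- max((-6 * lane), (v2 // 3)) 0x001fffff
step 2: v3 <- max((v3 * -4), (8 + v2)) 0x001fffff
step 3: v3 <- v2                     0x001fffff
step 4: v2 <- ((7 + v3) + (v2 - 6))  0xffe00000

Answer: 5 steps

v2: 0,0,0,1,1,1,2,2,2,3,3,3,4,4,4,5,5,5,6,6,6,43,45,47,49,51,53,55,57,59,61,63
v3: 0,0,0,1,1,1,2,2,2,3,3,3,4,4,4,5,5,5,6,6,6,21,22,23,24,25,26,27,28,29,30,31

steps = 5; useful = 106; efficiency = 106/160 = 53/80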